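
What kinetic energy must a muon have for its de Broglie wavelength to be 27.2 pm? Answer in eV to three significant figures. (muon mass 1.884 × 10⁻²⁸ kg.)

KE = 9.83 eV

p = h/λ = 6.626 × 10⁻³⁴ / 2.720 × 10⁻¹¹ = 2.436 × 10⁻²³ kg·m/s.
KE = p²/(2m) = (2.436 × 10⁻²³)² / (2 × 1.884 × 10⁻²⁸) = 1.575 × 10⁻¹⁸ J = 9.83 eV.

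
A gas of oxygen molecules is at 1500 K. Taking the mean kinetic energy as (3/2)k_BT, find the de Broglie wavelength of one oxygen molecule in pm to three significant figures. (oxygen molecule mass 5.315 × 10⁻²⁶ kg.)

KE = (3/2)k_BT = 1.5 × 1.381 × 10⁻²³ × 1500 = 3.107 × 10⁻²⁰ J.
p = √(2mKE) = √(2 × 5.315 × 10⁻²⁶ × 3.107 × 10⁻²⁰) = 5.747 × 10⁻²³ kg·m/s.
λ = h/p = 1.15 × 10⁻¹¹ m = 11.5 pm.

λ = 11.5 pm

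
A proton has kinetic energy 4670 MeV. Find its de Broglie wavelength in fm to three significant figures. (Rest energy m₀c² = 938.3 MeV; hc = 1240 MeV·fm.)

Total energy E = KE + m₀c² = 4670 + 938.3 = 5608.3 MeV.
(pc)² = E² − (m₀c²)² = (5608.3)² − (938.3)² = 3.057 × 10⁷ MeV², so pc = 5529 MeV.
λ = hc/(pc) = 1240 MeV·fm / 5529 MeV = 0.224 fm.

λ = 0.224 fm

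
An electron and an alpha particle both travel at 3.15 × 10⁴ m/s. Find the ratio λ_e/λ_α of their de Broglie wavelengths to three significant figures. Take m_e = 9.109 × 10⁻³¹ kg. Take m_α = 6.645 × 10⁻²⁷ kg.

At fixed v, p = mv so λ = h/(mv) ∝ 1/m.
λ_e/λ_α = m_α/m_e = 6.645 × 10⁻²⁷/9.109 × 10⁻³¹ = 7290.

λ_e/λ_α = 7290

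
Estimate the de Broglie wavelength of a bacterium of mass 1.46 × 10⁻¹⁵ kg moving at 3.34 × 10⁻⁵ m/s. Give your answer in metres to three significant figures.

p = mv = 1.46 × 10⁻¹⁵ × 3.34 × 10⁻⁵ = 4.876 × 10⁻²⁰ kg·m/s.
λ = h/p = 6.626 × 10⁻³⁴ / 4.876 × 10⁻²⁰ = 1.36 × 10⁻¹⁴ m.

λ = 1.36 × 10⁻¹⁴ m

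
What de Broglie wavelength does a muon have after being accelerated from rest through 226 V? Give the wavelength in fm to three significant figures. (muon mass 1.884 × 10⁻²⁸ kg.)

KE = eV = 1.602 × 10⁻¹⁹ × 226.0 = 3.621 × 10⁻¹⁷ J.
p = √(2mKE) = √(2 × 1.884 × 10⁻²⁸ × 3.621 × 10⁻¹⁷) = 1.168 × 10⁻²² kg·m/s.
λ = h/p = 6.626 × 10⁻³⁴ / 1.168 × 10⁻²² = 5.67 × 10⁻¹² m = 5670 fm.

λ = 5670 fm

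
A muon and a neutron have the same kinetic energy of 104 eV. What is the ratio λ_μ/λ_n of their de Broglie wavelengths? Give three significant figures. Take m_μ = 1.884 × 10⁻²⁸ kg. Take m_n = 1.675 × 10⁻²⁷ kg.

At fixed KE, p = √(2mKE) so λ = h/p ∝ 1/√m.
λ_μ/λ_n = √(m_n/m_μ) = √(1.675 × 10⁻²⁷/1.884 × 10⁻²⁸) = √(8.891) = 2.98.

λ_μ/λ_n = 2.98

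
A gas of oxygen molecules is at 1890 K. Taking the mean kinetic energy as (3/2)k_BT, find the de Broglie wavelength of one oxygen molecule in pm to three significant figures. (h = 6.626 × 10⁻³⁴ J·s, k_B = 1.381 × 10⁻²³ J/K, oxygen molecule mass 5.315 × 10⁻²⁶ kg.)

λ = 10.3 pm

KE = (3/2)k_BT = 1.5 × 1.381 × 10⁻²³ × 1890 = 3.915 × 10⁻²⁰ J.
p = √(2mKE) = √(2 × 5.315 × 10⁻²⁶ × 3.915 × 10⁻²⁰) = 6.451 × 10⁻²³ kg·m/s.
λ = h/p = 1.03 × 10⁻¹¹ m = 10.3 pm.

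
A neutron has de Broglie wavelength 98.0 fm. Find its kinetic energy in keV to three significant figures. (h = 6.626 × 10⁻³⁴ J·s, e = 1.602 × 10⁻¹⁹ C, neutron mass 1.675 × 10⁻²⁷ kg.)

KE = 85.2 keV

p = h/λ = 6.626 × 10⁻³⁴ / 9.800 × 10⁻¹⁴ = 6.761 × 10⁻²¹ kg·m/s.
KE = p²/(2m) = (6.761 × 10⁻²¹)² / (2 × 1.675 × 10⁻²⁷) = 1.365 × 10⁻¹⁴ J = 85.2 keV.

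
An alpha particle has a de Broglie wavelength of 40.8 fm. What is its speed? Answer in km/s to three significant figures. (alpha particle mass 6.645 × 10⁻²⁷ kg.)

p = h/λ = 6.626 × 10⁻³⁴ / 4.080 × 10⁻¹⁴ = 1.624 × 10⁻²⁰ kg·m/s.
v = p/m = 1.624 × 10⁻²⁰ / 6.645 × 10⁻²⁷ = 2.44 × 10⁶ m/s = 2440 km/s.

v = 2440 km/s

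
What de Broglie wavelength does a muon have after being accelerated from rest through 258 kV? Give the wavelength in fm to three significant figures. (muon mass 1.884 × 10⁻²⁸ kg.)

KE = eV = 1.602 × 10⁻¹⁹ × 2.580 × 10⁵ = 4.133 × 10⁻¹⁴ J.
p = √(2mKE) = √(2 × 1.884 × 10⁻²⁸ × 4.133 × 10⁻¹⁴) = 3.946 × 10⁻²¹ kg·m/s.
λ = h/p = 6.626 × 10⁻³⁴ / 3.946 × 10⁻²¹ = 1.68 × 10⁻¹³ m = 168 fm.

λ = 168 fm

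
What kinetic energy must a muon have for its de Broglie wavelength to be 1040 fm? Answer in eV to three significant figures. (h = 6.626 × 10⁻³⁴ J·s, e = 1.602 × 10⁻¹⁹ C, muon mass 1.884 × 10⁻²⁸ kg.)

p = h/λ = 6.626 × 10⁻³⁴ / 1.040 × 10⁻¹² = 6.371 × 10⁻²² kg·m/s.
KE = p²/(2m) = (6.371 × 10⁻²²)² / (2 × 1.884 × 10⁻²⁸) = 1.077 × 10⁻¹⁵ J = 6720 eV.

KE = 6720 eV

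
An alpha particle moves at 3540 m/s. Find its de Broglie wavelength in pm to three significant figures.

λ = 28.2 pm

p = mv = 6.645 × 10⁻²⁷ × 3540 = 2.352 × 10⁻²³ kg·m/s.
λ = h/p = 6.626 × 10⁻³⁴ / 2.352 × 10⁻²³ = 2.82 × 10⁻¹¹ m = 28.2 pm.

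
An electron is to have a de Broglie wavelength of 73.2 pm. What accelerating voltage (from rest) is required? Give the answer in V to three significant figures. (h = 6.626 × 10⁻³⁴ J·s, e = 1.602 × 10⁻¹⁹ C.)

V = 281 V

p = h/λ = 6.626 × 10⁻³⁴ / 7.320 × 10⁻¹¹ = 9.052 × 10⁻²⁴ kg·m/s.
KE = p²/(2m) = 4.498 × 10⁻¹⁷ J.
V = KE/e = 4.498 × 10⁻¹⁷ / (1.602 × 10⁻¹⁹) = 281 V.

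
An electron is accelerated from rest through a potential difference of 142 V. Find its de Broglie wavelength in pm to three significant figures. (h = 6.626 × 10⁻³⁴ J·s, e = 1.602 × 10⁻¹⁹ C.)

KE = eV = 1.602 × 10⁻¹⁹ × 142.0 = 2.275 × 10⁻¹⁷ J.
p = √(2mKE) = √(2 × 9.109 × 10⁻³¹ × 2.275 × 10⁻¹⁷) = 6.438 × 10⁻²⁴ kg·m/s.
λ = h/p = 6.626 × 10⁻³⁴ / 6.438 × 10⁻²⁴ = 1.03 × 10⁻¹⁰ m = 103 pm.

λ = 103 pm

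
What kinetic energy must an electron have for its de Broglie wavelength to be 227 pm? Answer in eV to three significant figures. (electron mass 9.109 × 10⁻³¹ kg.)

KE = 29.2 eV

p = h/λ = 6.626 × 10⁻³⁴ / 2.270 × 10⁻¹⁰ = 2.919 × 10⁻²⁴ kg·m/s.
KE = p²/(2m) = (2.919 × 10⁻²⁴)² / (2 × 9.109 × 10⁻³¹) = 4.677 × 10⁻¹⁸ J = 29.2 eV.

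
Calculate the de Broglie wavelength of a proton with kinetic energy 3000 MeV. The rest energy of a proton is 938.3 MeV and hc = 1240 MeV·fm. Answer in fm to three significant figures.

Total energy E = KE + m₀c² = 3000 + 938.3 = 3938.3 MeV.
(pc)² = E² − (m₀c²)² = (3938.3)² − (938.3)² = 1.463 × 10⁷ MeV², so pc = 3825 MeV.
λ = hc/(pc) = 1240 MeV·fm / 3825 MeV = 0.324 fm.

λ = 0.324 fm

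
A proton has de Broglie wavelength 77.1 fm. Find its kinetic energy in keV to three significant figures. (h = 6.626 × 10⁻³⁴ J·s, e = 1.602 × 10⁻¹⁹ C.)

p = h/λ = 6.626 × 10⁻³⁴ / 7.710 × 10⁻¹⁴ = 8.594 × 10⁻²¹ kg·m/s.
KE = p²/(2m) = (8.594 × 10⁻²¹)² / (2 × 1.673 × 10⁻²⁷) = 2.207 × 10⁻¹⁴ J = 138 keV.

KE = 138 keV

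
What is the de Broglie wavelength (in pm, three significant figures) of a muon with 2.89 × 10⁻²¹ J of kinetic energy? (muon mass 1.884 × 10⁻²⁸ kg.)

p = √(2mKE) = √(2 × 1.884 × 10⁻²⁸ × 2.890 × 10⁻²¹) = 1.044 × 10⁻²⁴ kg·m/s.
λ = h/p = 6.626 × 10⁻³⁴ / 1.044 × 10⁻²⁴ = 6.35 × 10⁻¹⁰ m = 635 pm.

λ = 635 pm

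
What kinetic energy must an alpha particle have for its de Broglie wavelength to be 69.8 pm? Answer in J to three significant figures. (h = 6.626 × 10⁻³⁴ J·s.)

KE = 6.78 × 10⁻²¹ J

p = h/λ = 6.626 × 10⁻³⁴ / 6.980 × 10⁻¹¹ = 9.493 × 10⁻²⁴ kg·m/s.
KE = p²/(2m) = (9.493 × 10⁻²⁴)² / (2 × 6.645 × 10⁻²⁷) = 6.781 × 10⁻²¹ J = 6.78 × 10⁻²¹ J.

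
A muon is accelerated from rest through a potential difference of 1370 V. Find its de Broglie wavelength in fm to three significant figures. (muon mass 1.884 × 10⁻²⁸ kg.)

λ = 2300 fm

KE = eV = 1.602 × 10⁻¹⁹ × 1370 = 2.195 × 10⁻¹⁶ J.
p = √(2mKE) = √(2 × 1.884 × 10⁻²⁸ × 2.195 × 10⁻¹⁶) = 2.876 × 10⁻²² kg·m/s.
λ = h/p = 6.626 × 10⁻³⁴ / 2.876 × 10⁻²² = 2.30 × 10⁻¹² m = 2300 fm.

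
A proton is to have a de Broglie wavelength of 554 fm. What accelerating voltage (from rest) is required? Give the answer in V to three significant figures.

p = h/λ = 6.626 × 10⁻³⁴ / 5.540 × 10⁻¹³ = 1.196 × 10⁻²¹ kg·m/s.
KE = p²/(2m) = 4.275 × 10⁻¹⁶ J.
V = KE/e = 4.275 × 10⁻¹⁶ / (1.602 × 10⁻¹⁹) = 2670 V.

V = 2670 V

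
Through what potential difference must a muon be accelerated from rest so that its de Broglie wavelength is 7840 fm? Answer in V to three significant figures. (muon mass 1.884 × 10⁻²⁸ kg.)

p = h/λ = 6.626 × 10⁻³⁴ / 7.840 × 10⁻¹² = 8.452 × 10⁻²³ kg·m/s.
KE = p²/(2m) = 1.896 × 10⁻¹⁷ J.
V = KE/e = 1.896 × 10⁻¹⁷ / (1.602 × 10⁻¹⁹) = 118 V.

V = 118 V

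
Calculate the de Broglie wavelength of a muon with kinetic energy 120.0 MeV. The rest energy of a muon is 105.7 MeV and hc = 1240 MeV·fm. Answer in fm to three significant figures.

λ = 6.22 fm

Total energy E = KE + m₀c² = 120.0 + 105.7 = 225.7 MeV.
(pc)² = E² − (m₀c²)² = (225.7)² − (105.7)² = 3.977 × 10⁴ MeV², so pc = 199.4 MeV.
λ = hc/(pc) = 1240 MeV·fm / 199.4 MeV = 6.22 fm.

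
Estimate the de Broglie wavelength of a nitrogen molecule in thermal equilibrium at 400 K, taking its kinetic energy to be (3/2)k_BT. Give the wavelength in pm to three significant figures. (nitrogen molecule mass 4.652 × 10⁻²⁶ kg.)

λ = 23.9 pm

KE = (3/2)k_BT = 1.5 × 1.381 × 10⁻²³ × 400 = 8.286 × 10⁻²¹ J.
p = √(2mKE) = √(2 × 4.652 × 10⁻²⁶ × 8.286 × 10⁻²¹) = 2.777 × 10⁻²³ kg·m/s.
λ = h/p = 2.39 × 10⁻¹¹ m = 23.9 pm.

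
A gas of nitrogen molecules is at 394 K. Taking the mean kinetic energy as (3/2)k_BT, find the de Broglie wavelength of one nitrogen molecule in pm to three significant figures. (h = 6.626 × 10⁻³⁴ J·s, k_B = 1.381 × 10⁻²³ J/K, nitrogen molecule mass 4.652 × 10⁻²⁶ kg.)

KE = (3/2)k_BT = 1.5 × 1.381 × 10⁻²³ × 394 = 8.162 × 10⁻²¹ J.
p = √(2mKE) = √(2 × 4.652 × 10⁻²⁶ × 8.162 × 10⁻²¹) = 2.756 × 10⁻²³ kg·m/s.
λ = h/p = 2.40 × 10⁻¹¹ m = 24.0 pm.

λ = 24.0 pm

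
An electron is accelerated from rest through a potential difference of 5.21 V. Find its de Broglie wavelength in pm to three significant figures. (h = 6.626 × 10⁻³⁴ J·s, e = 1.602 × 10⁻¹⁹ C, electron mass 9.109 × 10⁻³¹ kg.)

KE = eV = 1.602 × 10⁻¹⁹ × 5.210 = 8.346 × 10⁻¹⁹ J.
p = √(2mKE) = √(2 × 9.109 × 10⁻³¹ × 8.346 × 10⁻¹⁹) = 1.233 × 10⁻²⁴ kg·m/s.
λ = h/p = 6.626 × 10⁻³⁴ / 1.233 × 10⁻²⁴ = 5.37 × 10⁻¹⁰ m = 537 pm.

λ = 537 pm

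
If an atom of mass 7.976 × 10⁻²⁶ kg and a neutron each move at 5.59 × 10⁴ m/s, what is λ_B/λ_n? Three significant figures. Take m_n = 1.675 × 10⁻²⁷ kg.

At fixed v, p = mv so λ = h/(mv) ∝ 1/m.
λ_B/λ_n = m_n/m_B = 1.675 × 10⁻²⁷/7.976 × 10⁻²⁶ = 0.0210.

λ_B/λ_n = 0.0210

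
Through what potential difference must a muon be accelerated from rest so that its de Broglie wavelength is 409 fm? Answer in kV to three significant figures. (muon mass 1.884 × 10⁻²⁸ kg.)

V = 43.5 kV

p = h/λ = 6.626 × 10⁻³⁴ / 4.090 × 10⁻¹³ = 1.620 × 10⁻²¹ kg·m/s.
KE = p²/(2m) = 6.965 × 10⁻¹⁵ J.
V = KE/e = 6.965 × 10⁻¹⁵ / (1.602 × 10⁻¹⁹) = 43.5 kV.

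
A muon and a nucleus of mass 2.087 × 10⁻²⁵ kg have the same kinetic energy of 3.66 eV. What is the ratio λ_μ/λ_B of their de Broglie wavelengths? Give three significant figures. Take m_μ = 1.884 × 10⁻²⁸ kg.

λ_μ/λ_B = 33.3

At fixed KE, p = √(2mKE) so λ = h/p ∝ 1/√m.
λ_μ/λ_B = √(m_B/m_μ) = √(2.087 × 10⁻²⁵/1.884 × 10⁻²⁸) = √(1108) = 33.3.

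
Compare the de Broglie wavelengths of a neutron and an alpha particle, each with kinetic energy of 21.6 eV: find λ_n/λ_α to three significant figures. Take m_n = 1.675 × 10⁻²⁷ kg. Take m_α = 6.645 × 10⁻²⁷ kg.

At fixed KE, p = √(2mKE) so λ = h/p ∝ 1/√m.
λ_n/λ_α = √(m_α/m_n) = √(6.645 × 10⁻²⁷/1.675 × 10⁻²⁷) = √(3.967) = 1.99.

λ_n/λ_α = 1.99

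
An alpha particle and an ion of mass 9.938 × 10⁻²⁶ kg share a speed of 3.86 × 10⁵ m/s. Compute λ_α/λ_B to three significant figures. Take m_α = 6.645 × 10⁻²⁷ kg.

At fixed v, p = mv so λ = h/(mv) ∝ 1/m.
λ_α/λ_B = m_B/m_α = 9.938 × 10⁻²⁶/6.645 × 10⁻²⁷ = 15.0.

λ_α/λ_B = 15.0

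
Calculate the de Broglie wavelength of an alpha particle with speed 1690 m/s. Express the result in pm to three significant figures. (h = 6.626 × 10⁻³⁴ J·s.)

p = mv = 6.645 × 10⁻²⁷ × 1690 = 1.123 × 10⁻²³ kg·m/s.
λ = h/p = 6.626 × 10⁻³⁴ / 1.123 × 10⁻²³ = 5.90 × 10⁻¹¹ m = 59.0 pm.

λ = 59.0 pm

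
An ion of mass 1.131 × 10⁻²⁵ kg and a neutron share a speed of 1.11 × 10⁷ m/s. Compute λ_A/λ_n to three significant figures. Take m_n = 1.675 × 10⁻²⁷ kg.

λ_A/λ_n = 0.0148

At fixed v, p = mv so λ = h/(mv) ∝ 1/m.
λ_A/λ_n = m_n/m_A = 1.675 × 10⁻²⁷/1.131 × 10⁻²⁵ = 0.0148.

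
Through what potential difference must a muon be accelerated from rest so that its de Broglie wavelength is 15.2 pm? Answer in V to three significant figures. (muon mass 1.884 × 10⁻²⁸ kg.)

p = h/λ = 6.626 × 10⁻³⁴ / 1.520 × 10⁻¹¹ = 4.359 × 10⁻²³ kg·m/s.
KE = p²/(2m) = 5.043 × 10⁻¹⁸ J.
V = KE/e = 5.043 × 10⁻¹⁸ / (1.602 × 10⁻¹⁹) = 31.5 V.

V = 31.5 V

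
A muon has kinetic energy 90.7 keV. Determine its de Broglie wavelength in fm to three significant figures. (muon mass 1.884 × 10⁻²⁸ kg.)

KE = 90.7 keV = 1.453 × 10⁻¹⁴ J.
p = √(2mKE) = √(2 × 1.884 × 10⁻²⁸ × 1.453 × 10⁻¹⁴) = 2.340 × 10⁻²¹ kg·m/s.
λ = h/p = 6.626 × 10⁻³⁴ / 2.340 × 10⁻²¹ = 2.83 × 10⁻¹³ m = 283 fm.

λ = 283 fm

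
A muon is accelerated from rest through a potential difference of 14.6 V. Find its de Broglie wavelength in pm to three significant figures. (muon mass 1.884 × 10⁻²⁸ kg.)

KE = eV = 1.602 × 10⁻¹⁹ × 14.60 = 2.339 × 10⁻¹⁸ J.
p = √(2mKE) = √(2 × 1.884 × 10⁻²⁸ × 2.339 × 10⁻¹⁸) = 2.969 × 10⁻²³ kg·m/s.
λ = h/p = 6.626 × 10⁻³⁴ / 2.969 × 10⁻²³ = 2.23 × 10⁻¹¹ m = 22.3 pm.

λ = 22.3 pm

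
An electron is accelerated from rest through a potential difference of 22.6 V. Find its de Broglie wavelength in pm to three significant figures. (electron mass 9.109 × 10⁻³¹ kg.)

λ = 258 pm

KE = eV = 1.602 × 10⁻¹⁹ × 22.60 = 3.621 × 10⁻¹⁸ J.
p = √(2mKE) = √(2 × 9.109 × 10⁻³¹ × 3.621 × 10⁻¹⁸) = 2.568 × 10⁻²⁴ kg·m/s.
λ = h/p = 6.626 × 10⁻³⁴ / 2.568 × 10⁻²⁴ = 2.58 × 10⁻¹⁰ m = 258 pm.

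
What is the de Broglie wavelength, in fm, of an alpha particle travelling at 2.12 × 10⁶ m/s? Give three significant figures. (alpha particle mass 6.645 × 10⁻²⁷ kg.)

p = mv = 6.645 × 10⁻²⁷ × 2.12 × 10⁶ = 1.409 × 10⁻²⁰ kg·m/s.
λ = h/p = 6.626 × 10⁻³⁴ / 1.409 × 10⁻²⁰ = 4.70 × 10⁻¹⁴ m = 47.0 fm.

λ = 47.0 fm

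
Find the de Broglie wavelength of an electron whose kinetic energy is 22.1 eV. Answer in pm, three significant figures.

λ = 261 pm

KE = 22.1 eV = 3.540 × 10⁻¹⁸ J.
p = √(2mKE) = √(2 × 9.109 × 10⁻³¹ × 3.540 × 10⁻¹⁸) = 2.540 × 10⁻²⁴ kg·m/s.
λ = h/p = 6.626 × 10⁻³⁴ / 2.540 × 10⁻²⁴ = 2.61 × 10⁻¹⁰ m = 261 pm.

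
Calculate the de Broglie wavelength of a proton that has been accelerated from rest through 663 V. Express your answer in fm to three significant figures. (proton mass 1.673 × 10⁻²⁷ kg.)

KE = eV = 1.602 × 10⁻¹⁹ × 663.0 = 1.062 × 10⁻¹⁶ J.
p = √(2mKE) = √(2 × 1.673 × 10⁻²⁷ × 1.062 × 10⁻¹⁶) = 5.961 × 10⁻²² kg·m/s.
λ = h/p = 6.626 × 10⁻³⁴ / 5.961 × 10⁻²² = 1.11 × 10⁻¹² m = 1110 fm.

λ = 1110 fm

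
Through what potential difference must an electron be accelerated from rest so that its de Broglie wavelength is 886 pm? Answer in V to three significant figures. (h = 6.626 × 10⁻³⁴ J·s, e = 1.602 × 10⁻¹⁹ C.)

V = 1.92 V

p = h/λ = 6.626 × 10⁻³⁴ / 8.860 × 10⁻¹⁰ = 7.479 × 10⁻²⁵ kg·m/s.
KE = p²/(2m) = 3.070 × 10⁻¹⁹ J.
V = KE/e = 3.070 × 10⁻¹⁹ / (1.602 × 10⁻¹⁹) = 1.92 V.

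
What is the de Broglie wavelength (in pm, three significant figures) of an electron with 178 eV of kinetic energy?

λ = 91.9 pm

KE = 178 eV = 2.852 × 10⁻¹⁷ J.
p = √(2mKE) = √(2 × 9.109 × 10⁻³¹ × 2.852 × 10⁻¹⁷) = 7.208 × 10⁻²⁴ kg·m/s.
λ = h/p = 6.626 × 10⁻³⁴ / 7.208 × 10⁻²⁴ = 9.19 × 10⁻¹¹ m = 91.9 pm.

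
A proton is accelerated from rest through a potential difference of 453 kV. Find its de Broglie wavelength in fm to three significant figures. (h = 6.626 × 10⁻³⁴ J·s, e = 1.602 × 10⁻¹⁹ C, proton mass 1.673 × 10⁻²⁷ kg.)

λ = 42.5 fm

KE = eV = 1.602 × 10⁻¹⁹ × 4.530 × 10⁵ = 7.257 × 10⁻¹⁴ J.
p = √(2mKE) = √(2 × 1.673 × 10⁻²⁷ × 7.257 × 10⁻¹⁴) = 1.558 × 10⁻²⁰ kg·m/s.
λ = h/p = 6.626 × 10⁻³⁴ / 1.558 × 10⁻²⁰ = 4.25 × 10⁻¹⁴ m = 42.5 fm.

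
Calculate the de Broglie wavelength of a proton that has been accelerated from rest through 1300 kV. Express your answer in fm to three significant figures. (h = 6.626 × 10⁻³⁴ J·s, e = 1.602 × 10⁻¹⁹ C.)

λ = 25.1 fm

KE = eV = 1.602 × 10⁻¹⁹ × 1.300 × 10⁶ = 2.083 × 10⁻¹³ J.
p = √(2mKE) = √(2 × 1.673 × 10⁻²⁷ × 2.083 × 10⁻¹³) = 2.640 × 10⁻²⁰ kg·m/s.
λ = h/p = 6.626 × 10⁻³⁴ / 2.640 × 10⁻²⁰ = 2.51 × 10⁻¹⁴ m = 25.1 fm.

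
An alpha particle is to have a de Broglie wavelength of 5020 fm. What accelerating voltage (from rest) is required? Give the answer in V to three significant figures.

p = h/λ = 6.626 × 10⁻³⁴ / 5.020 × 10⁻¹² = 1.320 × 10⁻²² kg·m/s.
KE = p²/(2m) = 1.311 × 10⁻¹⁸ J.
V = KE/2e = 1.311 × 10⁻¹⁸ / (2 × 1.602 × 10⁻¹⁹) = 4.09 V.

V = 4.09 V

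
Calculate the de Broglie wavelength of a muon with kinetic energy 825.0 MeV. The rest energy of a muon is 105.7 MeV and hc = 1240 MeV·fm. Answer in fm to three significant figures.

λ = 1.34 fm

Total energy E = KE + m₀c² = 825.0 + 105.7 = 930.7 MeV.
(pc)² = E² − (m₀c²)² = (930.7)² − (105.7)² = 8.550 × 10⁵ MeV², so pc = 924.7 MeV.
λ = hc/(pc) = 1240 MeV·fm / 924.7 MeV = 1.34 fm.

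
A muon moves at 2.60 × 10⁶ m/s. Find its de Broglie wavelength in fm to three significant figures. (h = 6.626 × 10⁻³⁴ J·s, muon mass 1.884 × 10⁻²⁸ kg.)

λ = 1350 fm

p = mv = 1.884 × 10⁻²⁸ × 2.60 × 10⁶ = 4.898 × 10⁻²² kg·m/s.
λ = h/p = 6.626 × 10⁻³⁴ / 4.898 × 10⁻²² = 1.35 × 10⁻¹² m = 1350 fm.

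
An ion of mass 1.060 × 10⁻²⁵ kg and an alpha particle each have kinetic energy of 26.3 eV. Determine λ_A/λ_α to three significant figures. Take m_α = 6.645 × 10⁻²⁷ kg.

λ_A/λ_α = 0.250

At fixed KE, p = √(2mKE) so λ = h/p ∝ 1/√m.
λ_A/λ_α = √(m_α/m_A) = √(6.645 × 10⁻²⁷/1.060 × 10⁻²⁵) = √(0.06269) = 0.250.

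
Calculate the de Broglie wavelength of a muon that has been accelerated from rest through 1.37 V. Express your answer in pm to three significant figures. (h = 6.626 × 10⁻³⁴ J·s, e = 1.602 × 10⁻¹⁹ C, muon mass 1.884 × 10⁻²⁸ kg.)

KE = eV = 1.602 × 10⁻¹⁹ × 1.370 = 2.195 × 10⁻¹⁹ J.
p = √(2mKE) = √(2 × 1.884 × 10⁻²⁸ × 2.195 × 10⁻¹⁹) = 9.094 × 10⁻²⁴ kg·m/s.
λ = h/p = 6.626 × 10⁻³⁴ / 9.094 × 10⁻²⁴ = 7.29 × 10⁻¹¹ m = 72.9 pm.

λ = 72.9 pm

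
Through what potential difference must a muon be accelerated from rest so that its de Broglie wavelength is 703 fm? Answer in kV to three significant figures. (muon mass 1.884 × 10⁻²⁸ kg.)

V = 14.7 kV

p = h/λ = 6.626 × 10⁻³⁴ / 7.030 × 10⁻¹³ = 9.425 × 10⁻²² kg·m/s.
KE = p²/(2m) = 2.358 × 10⁻¹⁵ J.
V = KE/e = 2.358 × 10⁻¹⁵ / (1.602 × 10⁻¹⁹) = 14.7 kV.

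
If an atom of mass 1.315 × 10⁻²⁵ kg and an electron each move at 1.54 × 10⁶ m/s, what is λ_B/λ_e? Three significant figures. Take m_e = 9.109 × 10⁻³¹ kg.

λ_B/λ_e = 6.93 × 10⁻⁶

At fixed v, p = mv so λ = h/(mv) ∝ 1/m.
λ_B/λ_e = m_e/m_B = 9.109 × 10⁻³¹/1.315 × 10⁻²⁵ = 6.93 × 10⁻⁶.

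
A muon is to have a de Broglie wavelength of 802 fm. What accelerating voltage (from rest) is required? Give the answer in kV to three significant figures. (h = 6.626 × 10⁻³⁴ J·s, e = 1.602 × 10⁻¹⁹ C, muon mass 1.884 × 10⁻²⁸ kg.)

V = 11.3 kV

p = h/λ = 6.626 × 10⁻³⁴ / 8.020 × 10⁻¹³ = 8.262 × 10⁻²² kg·m/s.
KE = p²/(2m) = 1.812 × 10⁻¹⁵ J.
V = KE/e = 1.812 × 10⁻¹⁵ / (1.602 × 10⁻¹⁹) = 11.3 kV.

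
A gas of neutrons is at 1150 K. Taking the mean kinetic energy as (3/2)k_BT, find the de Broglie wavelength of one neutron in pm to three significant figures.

λ = 74.2 pm

KE = (3/2)k_BT = 1.5 × 1.381 × 10⁻²³ × 1150 = 2.382 × 10⁻²⁰ J.
p = √(2mKE) = √(2 × 1.675 × 10⁻²⁷ × 2.382 × 10⁻²⁰) = 8.933 × 10⁻²⁴ kg·m/s.
λ = h/p = 7.42 × 10⁻¹¹ m = 74.2 pm.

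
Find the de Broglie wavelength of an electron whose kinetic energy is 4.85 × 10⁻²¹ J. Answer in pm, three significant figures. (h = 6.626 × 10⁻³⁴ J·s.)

p = √(2mKE) = √(2 × 9.109 × 10⁻³¹ × 4.850 × 10⁻²¹) = 9.400 × 10⁻²⁶ kg·m/s.
λ = h/p = 6.626 × 10⁻³⁴ / 9.400 × 10⁻²⁶ = 7.05 × 10⁻⁹ m = 7050 pm.

λ = 7050 pm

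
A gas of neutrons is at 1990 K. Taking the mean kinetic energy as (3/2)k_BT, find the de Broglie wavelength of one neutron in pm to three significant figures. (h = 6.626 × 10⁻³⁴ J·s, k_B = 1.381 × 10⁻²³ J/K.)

λ = 56.4 pm

KE = (3/2)k_BT = 1.5 × 1.381 × 10⁻²³ × 1990 = 4.122 × 10⁻²⁰ J.
p = √(2mKE) = √(2 × 1.675 × 10⁻²⁷ × 4.122 × 10⁻²⁰) = 1.175 × 10⁻²³ kg·m/s.
λ = h/p = 5.64 × 10⁻¹¹ m = 56.4 pm.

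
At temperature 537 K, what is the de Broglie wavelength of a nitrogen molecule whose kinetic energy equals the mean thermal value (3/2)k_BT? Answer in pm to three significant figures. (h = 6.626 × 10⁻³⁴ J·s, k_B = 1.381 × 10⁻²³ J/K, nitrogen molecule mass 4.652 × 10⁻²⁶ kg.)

KE = (3/2)k_BT = 1.5 × 1.381 × 10⁻²³ × 537 = 1.112 × 10⁻²⁰ J.
p = √(2mKE) = √(2 × 4.652 × 10⁻²⁶ × 1.112 × 10⁻²⁰) = 3.217 × 10⁻²³ kg·m/s.
λ = h/p = 2.06 × 10⁻¹¹ m = 20.6 pm.

λ = 20.6 pm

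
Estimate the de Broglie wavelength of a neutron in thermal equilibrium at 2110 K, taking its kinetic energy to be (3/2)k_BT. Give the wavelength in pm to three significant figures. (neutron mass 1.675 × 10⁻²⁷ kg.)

KE = (3/2)k_BT = 1.5 × 1.381 × 10⁻²³ × 2110 = 4.371 × 10⁻²⁰ J.
p = √(2mKE) = √(2 × 1.675 × 10⁻²⁷ × 4.371 × 10⁻²⁰) = 1.210 × 10⁻²³ kg·m/s.
λ = h/p = 5.48 × 10⁻¹¹ m = 54.8 pm.

λ = 54.8 pm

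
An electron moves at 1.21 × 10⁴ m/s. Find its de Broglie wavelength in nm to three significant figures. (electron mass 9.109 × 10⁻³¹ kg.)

p = mv = 9.109 × 10⁻³¹ × 1.21 × 10⁴ = 1.102 × 10⁻²⁶ kg·m/s.
λ = h/p = 6.626 × 10⁻³⁴ / 1.102 × 10⁻²⁶ = 6.01 × 10⁻⁸ m = 60.1 nm.

λ = 60.1 nm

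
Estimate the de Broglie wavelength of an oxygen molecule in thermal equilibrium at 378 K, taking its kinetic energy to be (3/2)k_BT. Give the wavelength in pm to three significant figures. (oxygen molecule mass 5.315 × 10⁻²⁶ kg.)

λ = 23.0 pm

KE = (3/2)k_BT = 1.5 × 1.381 × 10⁻²³ × 378 = 7.830 × 10⁻²¹ J.
p = √(2mKE) = √(2 × 5.315 × 10⁻²⁶ × 7.830 × 10⁻²¹) = 2.885 × 10⁻²³ kg·m/s.
λ = h/p = 2.30 × 10⁻¹¹ m = 23.0 pm.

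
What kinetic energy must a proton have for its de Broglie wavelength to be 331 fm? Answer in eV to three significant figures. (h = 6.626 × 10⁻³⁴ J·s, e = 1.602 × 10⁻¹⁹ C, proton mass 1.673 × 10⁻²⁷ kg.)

KE = 7480 eV

p = h/λ = 6.626 × 10⁻³⁴ / 3.310 × 10⁻¹³ = 2.002 × 10⁻²¹ kg·m/s.
KE = p²/(2m) = (2.002 × 10⁻²¹)² / (2 × 1.673 × 10⁻²⁷) = 1.198 × 10⁻¹⁵ J = 7480 eV.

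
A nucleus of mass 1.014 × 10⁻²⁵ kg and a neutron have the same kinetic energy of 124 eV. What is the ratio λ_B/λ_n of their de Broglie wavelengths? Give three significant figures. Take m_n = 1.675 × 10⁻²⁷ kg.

λ_B/λ_n = 0.129

At fixed KE, p = √(2mKE) so λ = h/p ∝ 1/√m.
λ_B/λ_n = √(m_n/m_B) = √(1.675 × 10⁻²⁷/1.014 × 10⁻²⁵) = √(0.01652) = 0.129.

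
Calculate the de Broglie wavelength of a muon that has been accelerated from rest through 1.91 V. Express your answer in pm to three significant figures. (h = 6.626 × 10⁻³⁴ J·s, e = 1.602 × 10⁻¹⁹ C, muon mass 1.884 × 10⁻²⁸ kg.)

λ = 61.7 pm

KE = eV = 1.602 × 10⁻¹⁹ × 1.910 = 3.060 × 10⁻¹⁹ J.
p = √(2mKE) = √(2 × 1.884 × 10⁻²⁸ × 3.060 × 10⁻¹⁹) = 1.074 × 10⁻²³ kg·m/s.
λ = h/p = 6.626 × 10⁻³⁴ / 1.074 × 10⁻²³ = 6.17 × 10⁻¹¹ m = 61.7 pm.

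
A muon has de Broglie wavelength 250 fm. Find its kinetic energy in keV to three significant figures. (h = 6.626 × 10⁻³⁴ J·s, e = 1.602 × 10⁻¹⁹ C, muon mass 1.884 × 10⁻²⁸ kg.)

KE = 116 keV

p = h/λ = 6.626 × 10⁻³⁴ / 2.500 × 10⁻¹³ = 2.650 × 10⁻²¹ kg·m/s.
KE = p²/(2m) = (2.650 × 10⁻²¹)² / (2 × 1.884 × 10⁻²⁸) = 1.864 × 10⁻¹⁴ J = 116 keV.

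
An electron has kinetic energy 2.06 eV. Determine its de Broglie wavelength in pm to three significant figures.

λ = 855 pm

KE = 2.06 eV = 3.300 × 10⁻¹⁹ J.
p = √(2mKE) = √(2 × 9.109 × 10⁻³¹ × 3.300 × 10⁻¹⁹) = 7.754 × 10⁻²⁵ kg·m/s.
λ = h/p = 6.626 × 10⁻³⁴ / 7.754 × 10⁻²⁵ = 8.55 × 10⁻¹⁰ m = 855 pm.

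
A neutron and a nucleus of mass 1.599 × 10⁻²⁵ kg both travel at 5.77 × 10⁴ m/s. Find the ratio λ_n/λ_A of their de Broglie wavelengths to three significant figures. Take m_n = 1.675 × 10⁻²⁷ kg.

At fixed v, p = mv so λ = h/(mv) ∝ 1/m.
λ_n/λ_A = m_A/m_n = 1.599 × 10⁻²⁵/1.675 × 10⁻²⁷ = 95.5.

λ_n/λ_A = 95.5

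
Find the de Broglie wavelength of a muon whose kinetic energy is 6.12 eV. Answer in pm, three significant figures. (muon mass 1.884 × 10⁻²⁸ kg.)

λ = 34.5 pm

KE = 6.12 eV = 9.804 × 10⁻¹⁹ J.
p = √(2mKE) = √(2 × 1.884 × 10⁻²⁸ × 9.804 × 10⁻¹⁹) = 1.922 × 10⁻²³ kg·m/s.
λ = h/p = 6.626 × 10⁻³⁴ / 1.922 × 10⁻²³ = 3.45 × 10⁻¹¹ m = 34.5 pm.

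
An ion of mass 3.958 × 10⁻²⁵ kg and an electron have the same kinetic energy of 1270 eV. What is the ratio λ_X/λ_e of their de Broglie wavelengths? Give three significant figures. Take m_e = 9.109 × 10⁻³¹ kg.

At fixed KE, p = √(2mKE) so λ = h/p ∝ 1/√m.
λ_X/λ_e = √(m_e/m_X) = √(9.109 × 10⁻³¹/3.958 × 10⁻²⁵) = √(2.301 × 10⁻⁶) = 1.52 × 10⁻³.

λ_X/λ_e = 1.52 × 10⁻³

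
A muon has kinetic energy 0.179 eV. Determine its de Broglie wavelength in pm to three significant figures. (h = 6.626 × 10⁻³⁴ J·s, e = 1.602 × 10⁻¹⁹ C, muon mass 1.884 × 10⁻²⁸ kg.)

λ = 202 pm

KE = 0.179 eV = 2.868 × 10⁻²⁰ J.
p = √(2mKE) = √(2 × 1.884 × 10⁻²⁸ × 2.868 × 10⁻²⁰) = 3.287 × 10⁻²⁴ kg·m/s.
λ = h/p = 6.626 × 10⁻³⁴ / 3.287 × 10⁻²⁴ = 2.02 × 10⁻¹⁰ m = 202 pm.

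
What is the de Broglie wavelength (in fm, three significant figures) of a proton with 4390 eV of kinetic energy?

KE = 4390 eV = 7.033 × 10⁻¹⁶ J.
p = √(2mKE) = √(2 × 1.673 × 10⁻²⁷ × 7.033 × 10⁻¹⁶) = 1.534 × 10⁻²¹ kg·m/s.
λ = h/p = 6.626 × 10⁻³⁴ / 1.534 × 10⁻²¹ = 4.32 × 10⁻¹³ m = 432 fm.

λ = 432 fm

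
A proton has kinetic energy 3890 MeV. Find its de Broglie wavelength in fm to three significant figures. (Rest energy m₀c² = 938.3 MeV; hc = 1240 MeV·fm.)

λ = 0.262 fm

Total energy E = KE + m₀c² = 3890 + 938.3 = 4828.3 MeV.
(pc)² = E² − (m₀c²)² = (4828.3)² − (938.3)² = 2.243 × 10⁷ MeV², so pc = 4736 MeV.
λ = hc/(pc) = 1240 MeV·fm / 4736 MeV = 0.262 fm.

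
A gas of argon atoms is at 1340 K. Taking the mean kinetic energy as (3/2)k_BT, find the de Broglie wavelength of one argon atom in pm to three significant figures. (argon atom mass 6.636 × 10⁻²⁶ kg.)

KE = (3/2)k_BT = 1.5 × 1.381 × 10⁻²³ × 1340 = 2.776 × 10⁻²⁰ J.
p = √(2mKE) = √(2 × 6.636 × 10⁻²⁶ × 2.776 × 10⁻²⁰) = 6.070 × 10⁻²³ kg·m/s.
λ = h/p = 1.09 × 10⁻¹¹ m = 10.9 pm.

λ = 10.9 pm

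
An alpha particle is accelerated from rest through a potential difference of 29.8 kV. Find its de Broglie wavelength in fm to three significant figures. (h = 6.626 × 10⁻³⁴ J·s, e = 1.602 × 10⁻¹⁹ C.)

KE = 2eV = 2 × 1.602 × 10⁻¹⁹ × 2.980 × 10⁴ = 9.548 × 10⁻¹⁵ J.
p = √(2mKE) = √(2 × 6.645 × 10⁻²⁷ × 9.548 × 10⁻¹⁵) = 1.126 × 10⁻²⁰ kg·m/s.
λ = h/p = 6.626 × 10⁻³⁴ / 1.126 × 10⁻²⁰ = 5.88 × 10⁻¹⁴ m = 58.8 fm.

λ = 58.8 fm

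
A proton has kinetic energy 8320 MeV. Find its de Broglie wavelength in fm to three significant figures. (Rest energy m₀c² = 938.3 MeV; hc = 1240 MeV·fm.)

Total energy E = KE + m₀c² = 8320 + 938.3 = 9258.3 MeV.
(pc)² = E² − (m₀c²)² = (9258.3)² − (938.3)² = 8.484 × 10⁷ MeV², so pc = 9211 MeV.
λ = hc/(pc) = 1240 MeV·fm / 9211 MeV = 0.135 fm.

λ = 0.135 fm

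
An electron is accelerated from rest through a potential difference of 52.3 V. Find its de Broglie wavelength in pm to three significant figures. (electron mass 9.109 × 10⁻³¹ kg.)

KE = eV = 1.602 × 10⁻¹⁹ × 52.30 = 8.378 × 10⁻¹⁸ J.
p = √(2mKE) = √(2 × 9.109 × 10⁻³¹ × 8.378 × 10⁻¹⁸) = 3.907 × 10⁻²⁴ kg·m/s.
λ = h/p = 6.626 × 10⁻³⁴ / 3.907 × 10⁻²⁴ = 1.70 × 10⁻¹⁰ m = 170 pm.

λ = 170 pm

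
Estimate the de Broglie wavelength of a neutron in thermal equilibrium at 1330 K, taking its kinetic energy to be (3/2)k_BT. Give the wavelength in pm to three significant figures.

KE = (3/2)k_BT = 1.5 × 1.381 × 10⁻²³ × 1330 = 2.755 × 10⁻²⁰ J.
p = √(2mKE) = √(2 × 1.675 × 10⁻²⁷ × 2.755 × 10⁻²⁰) = 9.607 × 10⁻²⁴ kg·m/s.
λ = h/p = 6.90 × 10⁻¹¹ m = 69.0 pm.

λ = 69.0 pm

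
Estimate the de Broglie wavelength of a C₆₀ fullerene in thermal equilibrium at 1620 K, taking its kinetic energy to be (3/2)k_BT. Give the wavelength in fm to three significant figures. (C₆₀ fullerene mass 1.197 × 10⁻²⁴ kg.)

KE = (3/2)k_BT = 1.5 × 1.381 × 10⁻²³ × 1620 = 3.356 × 10⁻²⁰ J.
p = √(2mKE) = √(2 × 1.197 × 10⁻²⁴ × 3.356 × 10⁻²⁰) = 2.834 × 10⁻²² kg·m/s.
λ = h/p = 2.34 × 10⁻¹² m = 2340 fm.

λ = 2340 fm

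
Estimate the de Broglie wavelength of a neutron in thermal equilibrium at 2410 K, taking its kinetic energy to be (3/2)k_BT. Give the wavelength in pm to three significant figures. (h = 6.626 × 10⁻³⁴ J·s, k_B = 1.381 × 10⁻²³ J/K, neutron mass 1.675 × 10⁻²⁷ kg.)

λ = 51.2 pm

KE = (3/2)k_BT = 1.5 × 1.381 × 10⁻²³ × 2410 = 4.992 × 10⁻²⁰ J.
p = √(2mKE) = √(2 × 1.675 × 10⁻²⁷ × 4.992 × 10⁻²⁰) = 1.293 × 10⁻²³ kg·m/s.
λ = h/p = 5.12 × 10⁻¹¹ m = 51.2 pm.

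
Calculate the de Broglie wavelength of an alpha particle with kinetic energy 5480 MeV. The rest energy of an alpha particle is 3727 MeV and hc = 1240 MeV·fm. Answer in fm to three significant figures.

Total energy E = KE + m₀c² = 5480 + 3727 = 9207 MeV.
(pc)² = E² − (m₀c²)² = (9207)² − (3727)² = 7.088 × 10⁷ MeV², so pc = 8419 MeV.
λ = hc/(pc) = 1240 MeV·fm / 8419 MeV = 0.147 fm.

λ = 0.147 fm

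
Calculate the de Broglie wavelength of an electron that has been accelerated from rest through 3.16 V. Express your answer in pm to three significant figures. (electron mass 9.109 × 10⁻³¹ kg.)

λ = 690 pm

KE = eV = 1.602 × 10⁻¹⁹ × 3.160 = 5.062 × 10⁻¹⁹ J.
p = √(2mKE) = √(2 × 9.109 × 10⁻³¹ × 5.062 × 10⁻¹⁹) = 9.603 × 10⁻²⁵ kg·m/s.
λ = h/p = 6.626 × 10⁻³⁴ / 9.603 × 10⁻²⁵ = 6.90 × 10⁻¹⁰ m = 690 pm.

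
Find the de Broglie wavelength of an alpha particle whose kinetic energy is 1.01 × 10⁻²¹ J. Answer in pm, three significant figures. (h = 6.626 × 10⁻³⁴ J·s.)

p = √(2mKE) = √(2 × 6.645 × 10⁻²⁷ × 1.010 × 10⁻²¹) = 3.664 × 10⁻²⁴ kg·m/s.
λ = h/p = 6.626 × 10⁻³⁴ / 3.664 × 10⁻²⁴ = 1.81 × 10⁻¹⁰ m = 181 pm.

λ = 181 pm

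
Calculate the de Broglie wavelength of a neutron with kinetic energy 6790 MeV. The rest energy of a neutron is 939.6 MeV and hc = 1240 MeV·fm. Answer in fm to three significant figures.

Total energy E = KE + m₀c² = 6790 + 939.6 = 7729.6 MeV.
(pc)² = E² − (m₀c²)² = (7729.6)² − (939.6)² = 5.886 × 10⁷ MeV², so pc = 7672 MeV.
λ = hc/(pc) = 1240 MeV·fm / 7672 MeV = 0.162 fm.

λ = 0.162 fm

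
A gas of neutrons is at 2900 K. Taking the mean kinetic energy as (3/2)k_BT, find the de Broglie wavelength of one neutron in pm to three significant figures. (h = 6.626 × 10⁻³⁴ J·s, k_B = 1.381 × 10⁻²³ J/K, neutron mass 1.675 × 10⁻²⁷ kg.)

λ = 46.7 pm

KE = (3/2)k_BT = 1.5 × 1.381 × 10⁻²³ × 2900 = 6.007 × 10⁻²⁰ J.
p = √(2mKE) = √(2 × 1.675 × 10⁻²⁷ × 6.007 × 10⁻²⁰) = 1.419 × 10⁻²³ kg·m/s.
λ = h/p = 4.67 × 10⁻¹¹ m = 46.7 pm.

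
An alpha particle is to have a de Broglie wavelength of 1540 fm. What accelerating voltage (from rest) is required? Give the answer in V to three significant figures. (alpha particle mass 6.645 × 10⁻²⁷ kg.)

p = h/λ = 6.626 × 10⁻³⁴ / 1.540 × 10⁻¹² = 4.303 × 10⁻²² kg·m/s.
KE = p²/(2m) = 1.393 × 10⁻¹⁷ J.
V = KE/2e = 1.393 × 10⁻¹⁷ / (2 × 1.602 × 10⁻¹⁹) = 43.5 V.

V = 43.5 V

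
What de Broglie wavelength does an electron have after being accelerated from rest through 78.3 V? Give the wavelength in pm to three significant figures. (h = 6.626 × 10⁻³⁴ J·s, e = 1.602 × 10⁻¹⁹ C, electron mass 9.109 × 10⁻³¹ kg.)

KE = eV = 1.602 × 10⁻¹⁹ × 78.30 = 1.254 × 10⁻¹⁷ J.
p = √(2mKE) = √(2 × 9.109 × 10⁻³¹ × 1.254 × 10⁻¹⁷) = 4.780 × 10⁻²⁴ kg·m/s.
λ = h/p = 6.626 × 10⁻³⁴ / 4.780 × 10⁻²⁴ = 1.39 × 10⁻¹⁰ m = 139 pm.

λ = 139 pm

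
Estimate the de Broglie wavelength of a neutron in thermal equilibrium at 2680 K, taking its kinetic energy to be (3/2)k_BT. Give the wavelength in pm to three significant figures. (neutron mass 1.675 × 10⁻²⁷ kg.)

KE = (3/2)k_BT = 1.5 × 1.381 × 10⁻²³ × 2680 = 5.552 × 10⁻²⁰ J.
p = √(2mKE) = √(2 × 1.675 × 10⁻²⁷ × 5.552 × 10⁻²⁰) = 1.364 × 10⁻²³ kg·m/s.
λ = h/p = 4.86 × 10⁻¹¹ m = 48.6 pm.

λ = 48.6 pm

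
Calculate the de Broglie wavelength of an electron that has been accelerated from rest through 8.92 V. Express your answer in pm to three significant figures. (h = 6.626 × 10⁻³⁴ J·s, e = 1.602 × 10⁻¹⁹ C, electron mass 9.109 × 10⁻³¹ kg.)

KE = eV = 1.602 × 10⁻¹⁹ × 8.920 = 1.429 × 10⁻¹⁸ J.
p = √(2mKE) = √(2 × 9.109 × 10⁻³¹ × 1.429 × 10⁻¹⁸) = 1.613 × 10⁻²⁴ kg·m/s.
λ = h/p = 6.626 × 10⁻³⁴ / 1.613 × 10⁻²⁴ = 4.11 × 10⁻¹⁰ m = 411 pm.

λ = 411 pm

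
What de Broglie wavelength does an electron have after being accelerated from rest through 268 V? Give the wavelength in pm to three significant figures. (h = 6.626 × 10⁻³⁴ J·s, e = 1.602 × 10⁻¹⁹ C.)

KE = eV = 1.602 × 10⁻¹⁹ × 268.0 = 4.293 × 10⁻¹⁷ J.
p = √(2mKE) = √(2 × 9.109 × 10⁻³¹ × 4.293 × 10⁻¹⁷) = 8.844 × 10⁻²⁴ kg·m/s.
λ = h/p = 6.626 × 10⁻³⁴ / 8.844 × 10⁻²⁴ = 7.49 × 10⁻¹¹ m = 74.9 pm.

λ = 74.9 pm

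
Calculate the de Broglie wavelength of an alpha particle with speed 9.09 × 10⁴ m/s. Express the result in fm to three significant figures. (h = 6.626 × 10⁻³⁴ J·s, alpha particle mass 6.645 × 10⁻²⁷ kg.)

p = mv = 6.645 × 10⁻²⁷ × 9.09 × 10⁴ = 6.040 × 10⁻²² kg·m/s.
λ = h/p = 6.626 × 10⁻³⁴ / 6.040 × 10⁻²² = 1.10 × 10⁻¹² m = 1100 fm.

λ = 1100 fm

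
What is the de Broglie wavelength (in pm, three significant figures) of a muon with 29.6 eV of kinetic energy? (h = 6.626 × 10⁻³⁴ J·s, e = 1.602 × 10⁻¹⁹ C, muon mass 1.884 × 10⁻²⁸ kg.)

λ = 15.7 pm

KE = 29.6 eV = 4.742 × 10⁻¹⁸ J.
p = √(2mKE) = √(2 × 1.884 × 10⁻²⁸ × 4.742 × 10⁻¹⁸) = 4.227 × 10⁻²³ kg·m/s.
λ = h/p = 6.626 × 10⁻³⁴ / 4.227 × 10⁻²³ = 1.57 × 10⁻¹¹ m = 15.7 pm.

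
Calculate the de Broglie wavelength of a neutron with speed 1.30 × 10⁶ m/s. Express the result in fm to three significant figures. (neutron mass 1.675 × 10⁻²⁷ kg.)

p = mv = 1.675 × 10⁻²⁷ × 1.30 × 10⁶ = 2.177 × 10⁻²¹ kg·m/s.
λ = h/p = 6.626 × 10⁻³⁴ / 2.177 × 10⁻²¹ = 3.04 × 10⁻¹³ m = 304 fm.

λ = 304 fm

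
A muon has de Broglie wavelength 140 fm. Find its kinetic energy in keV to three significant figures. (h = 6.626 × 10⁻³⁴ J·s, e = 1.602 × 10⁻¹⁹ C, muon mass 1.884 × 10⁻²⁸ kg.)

KE = 371 keV

p = h/λ = 6.626 × 10⁻³⁴ / 1.400 × 10⁻¹³ = 4.733 × 10⁻²¹ kg·m/s.
KE = p²/(2m) = (4.733 × 10⁻²¹)² / (2 × 1.884 × 10⁻²⁸) = 5.945 × 10⁻¹⁴ J = 371 keV.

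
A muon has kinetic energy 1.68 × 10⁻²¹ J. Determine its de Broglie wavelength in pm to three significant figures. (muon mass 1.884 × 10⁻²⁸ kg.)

λ = 833 pm

p = √(2mKE) = √(2 × 1.884 × 10⁻²⁸ × 1.680 × 10⁻²¹) = 7.956 × 10⁻²⁵ kg·m/s.
λ = h/p = 6.626 × 10⁻³⁴ / 7.956 × 10⁻²⁵ = 8.33 × 10⁻¹⁰ m = 833 pm.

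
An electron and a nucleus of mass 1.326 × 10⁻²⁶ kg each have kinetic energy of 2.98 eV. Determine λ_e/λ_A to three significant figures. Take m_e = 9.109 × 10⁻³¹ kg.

λ_e/λ_A = 121

At fixed KE, p = √(2mKE) so λ = h/p ∝ 1/√m.
λ_e/λ_A = √(m_A/m_e) = √(1.326 × 10⁻²⁶/9.109 × 10⁻³¹) = √(1.456 × 10⁴) = 121.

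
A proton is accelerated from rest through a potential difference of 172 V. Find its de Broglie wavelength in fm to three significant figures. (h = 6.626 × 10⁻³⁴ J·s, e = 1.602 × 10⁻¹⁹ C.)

KE = eV = 1.602 × 10⁻¹⁹ × 172.0 = 2.755 × 10⁻¹⁷ J.
p = √(2mKE) = √(2 × 1.673 × 10⁻²⁷ × 2.755 × 10⁻¹⁷) = 3.036 × 10⁻²² kg·m/s.
λ = h/p = 6.626 × 10⁻³⁴ / 3.036 × 10⁻²² = 2.18 × 10⁻¹² m = 2180 fm.

λ = 2180 fm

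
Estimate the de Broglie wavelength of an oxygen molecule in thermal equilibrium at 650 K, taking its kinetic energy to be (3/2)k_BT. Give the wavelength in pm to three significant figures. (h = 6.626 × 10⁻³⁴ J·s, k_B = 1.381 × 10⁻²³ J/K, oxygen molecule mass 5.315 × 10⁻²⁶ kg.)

KE = (3/2)k_BT = 1.5 × 1.381 × 10⁻²³ × 650 = 1.346 × 10⁻²⁰ J.
p = √(2mKE) = √(2 × 5.315 × 10⁻²⁶ × 1.346 × 10⁻²⁰) = 3.783 × 10⁻²³ kg·m/s.
λ = h/p = 1.75 × 10⁻¹¹ m = 17.5 pm.

λ = 17.5 pm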